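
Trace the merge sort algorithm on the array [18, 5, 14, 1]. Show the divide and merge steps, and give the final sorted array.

Merge sort trace:

Split: [18, 5, 14, 1] -> [18, 5] and [14, 1]
  Split: [18, 5] -> [18] and [5]
  Merge: [18] + [5] -> [5, 18]
  Split: [14, 1] -> [14] and [1]
  Merge: [14] + [1] -> [1, 14]
Merge: [5, 18] + [1, 14] -> [1, 5, 14, 18]

Final sorted array: [1, 5, 14, 18]

The merge sort proceeds by recursively splitting the array and merging sorted halves.
After all merges, the sorted array is [1, 5, 14, 18].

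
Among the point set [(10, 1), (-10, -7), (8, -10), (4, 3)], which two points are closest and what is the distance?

Computing all pairwise distances among 4 points:

d((10, 1), (-10, -7)) = 21.5407
d((10, 1), (8, -10)) = 11.1803
d((10, 1), (4, 3)) = 6.3246 <-- minimum
d((-10, -7), (8, -10)) = 18.2483
d((-10, -7), (4, 3)) = 17.2047
d((8, -10), (4, 3)) = 13.6015

Closest pair: (10, 1) and (4, 3) with distance 6.3246

The closest pair is (10, 1) and (4, 3) with Euclidean distance 6.3246. For 4 points, brute-force pairwise comparison is shown above. For large n, the divide-and-conquer algorithm (sort by x, recurse on halves, check the dividing strip) achieves O(n log n).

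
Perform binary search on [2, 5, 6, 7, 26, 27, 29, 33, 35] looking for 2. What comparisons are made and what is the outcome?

Binary search for 2 in [2, 5, 6, 7, 26, 27, 29, 33, 35]:

lo=0, hi=8, mid=4, arr[mid]=26 -> 26 > 2, search left half
lo=0, hi=3, mid=1, arr[mid]=5 -> 5 > 2, search left half
lo=0, hi=0, mid=0, arr[mid]=2 -> Found target at index 0!

Binary search finds 2 at index 0 after 3 comparisons. The search repeatedly halves the search space by comparing with the middle element.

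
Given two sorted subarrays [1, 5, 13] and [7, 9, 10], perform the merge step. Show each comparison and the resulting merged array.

Merging process:

Compare 1 vs 7: take 1 from left. Merged: [1]
Compare 5 vs 7: take 5 from left. Merged: [1, 5]
Compare 13 vs 7: take 7 from right. Merged: [1, 5, 7]
Compare 13 vs 9: take 9 from right. Merged: [1, 5, 7, 9]
Compare 13 vs 10: take 10 from right. Merged: [1, 5, 7, 9, 10]
Append remaining from left: [13]. Merged: [1, 5, 7, 9, 10, 13]

Final merged array: [1, 5, 7, 9, 10, 13]
Total comparisons: 5

The merged array is [1, 5, 7, 9, 10, 13], requiring 5 comparisons. The merge step runs in O(n) time where n is the total number of elements.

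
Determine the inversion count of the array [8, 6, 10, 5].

Finding inversions in [8, 6, 10, 5]:

(0, 1): arr[0]=8 > arr[1]=6
(0, 3): arr[0]=8 > arr[3]=5
(1, 3): arr[1]=6 > arr[3]=5
(2, 3): arr[2]=10 > arr[3]=5

Total inversions: 4

The array has 4 inversion(s): (0,1), (0,3), (1,3), (2,3). Each pair (i,j) satisfies i < j and arr[i] > arr[j].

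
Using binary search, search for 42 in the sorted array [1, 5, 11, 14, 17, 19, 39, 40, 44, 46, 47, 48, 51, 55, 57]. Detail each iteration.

Binary search for 42 in [1, 5, 11, 14, 17, 19, 39, 40, 44, 46, 47, 48, 51, 55, 57]:

lo=0, hi=14, mid=7, arr[mid]=40 -> 40 < 42, search right half
lo=8, hi=14, mid=11, arr[mid]=48 -> 48 > 42, search left half
lo=8, hi=10, mid=9, arr[mid]=46 -> 46 > 42, search left half
lo=8, hi=8, mid=8, arr[mid]=44 -> 44 > 42, search left half
lo=8 > hi=7, target 42 not found

Binary search determines that 42 is not in the array after 4 comparisons. The search space was exhausted without finding the target.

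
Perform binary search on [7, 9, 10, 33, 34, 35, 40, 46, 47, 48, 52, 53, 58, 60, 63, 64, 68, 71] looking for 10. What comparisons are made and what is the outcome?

Binary search for 10 in [7, 9, 10, 33, 34, 35, 40, 46, 47, 48, 52, 53, 58, 60, 63, 64, 68, 71]:

lo=0, hi=17, mid=8, arr[mid]=47 -> 47 > 10, search left half
lo=0, hi=7, mid=3, arr[mid]=33 -> 33 > 10, search left half
lo=0, hi=2, mid=1, arr[mid]=9 -> 9 < 10, search right half
lo=2, hi=2, mid=2, arr[mid]=10 -> Found target at index 2!

Binary search finds 10 at index 2 after 4 comparisons. The search repeatedly halves the search space by comparing with the middle element.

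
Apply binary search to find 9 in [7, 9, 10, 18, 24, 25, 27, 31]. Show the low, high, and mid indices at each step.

Binary search for 9 in [7, 9, 10, 18, 24, 25, 27, 31]:

lo=0, hi=7, mid=3, arr[mid]=18 -> 18 > 9, search left half
lo=0, hi=2, mid=1, arr[mid]=9 -> Found target at index 1!

Binary search finds 9 at index 1 after 2 comparisons. The search repeatedly halves the search space by comparing with the middle element.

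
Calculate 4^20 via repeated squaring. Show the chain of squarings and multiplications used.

Computing 4^20 by squaring (build up from 4^1; each line after the first costs one multiplication):

4^1 = 4
4^2 = (4^1)^2 = 4^2 = 16
4^4 = (4^2)^2 = 16^2 = 256
4^5 = 4 * 4^4 = 4 * 256 = 1024
4^10 = (4^5)^2 = 1024^2 = 1048576
4^20 = (4^10)^2 = 1048576^2 = 1099511627776

Result: 1099511627776
Multiplications needed: 5 (5 lines after 4^1)

4^20 = 1099511627776. Using exponentiation by squaring, this requires 5 multiplications. The key idea: if the exponent is even, square the half-power; if odd, multiply by the base once.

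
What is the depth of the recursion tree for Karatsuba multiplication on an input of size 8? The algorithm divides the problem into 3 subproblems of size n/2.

For divide and conquer with division factor 2:

Problem sizes at each level:
Level 0: 8
Level 1: 4
Level 2: 2
Level 3: 1

The root is level 0 and the size-1 base case is level 3 (the tree spans levels 0 through 3, i.e. 4 levels counting the root), so the depth is the number of divisions: log_2(8) = 3

The recursion tree depth is log_2(8) = 3. At each level, the problem size is divided by 2, so it takes 3 divisions to reduce to a base case of size 1. The algorithm makes 3 recursive calls at each level.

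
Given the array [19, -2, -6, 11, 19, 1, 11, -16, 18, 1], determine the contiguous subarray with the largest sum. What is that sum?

Using Kadane's algorithm on [19, -2, -6, 11, 19, 1, 11, -16, 18, 1]:

Scanning through the array:
Position 1 (value -2): max_ending_here = 17, max_so_far = 19
Position 2 (value -6): max_ending_here = 11, max_so_far = 19
Position 3 (value 11): max_ending_here = 22, max_so_far = 22
Position 4 (value 19): max_ending_here = 41, max_so_far = 41
Position 5 (value 1): max_ending_here = 42, max_so_far = 42
Position 6 (value 11): max_ending_here = 53, max_so_far = 53
Position 7 (value -16): max_ending_here = 37, max_so_far = 53
Position 8 (value 18): max_ending_here = 55, max_so_far = 55
Position 9 (value 1): max_ending_here = 56, max_so_far = 56

Maximum subarray: [19, -2, -6, 11, 19, 1, 11, -16, 18, 1]
Maximum sum: 56

The maximum subarray is [19, -2, -6, 11, 19, 1, 11, -16, 18, 1] with sum 56. This subarray runs from index 0 to index 9.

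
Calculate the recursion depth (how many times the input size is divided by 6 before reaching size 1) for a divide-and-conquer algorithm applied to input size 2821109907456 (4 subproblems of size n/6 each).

For divide and conquer with division factor 6:

Problem sizes at each level:
Level 0: 2821109907456
Level 1: 470184984576
Level 2: 78364164096
Level 3: 13060694016
Level 4: 2176782336
Level 5: 362797056
Level 6: 60466176
Level 7: 10077696
Level 8: 1679616
Level 9: 279936
Level 10: 46656
Level 11: 7776
Level 12: 1296
Level 13: 216
Level 14: 36
Level 15: 6
Level 16: 1

The root is level 0 and the size-1 base case is level 16 (the tree spans levels 0 through 16, i.e. 17 levels counting the root), so the depth is the number of divisions: log_6(2821109907456) = 16

The recursion tree depth is log_6(2821109907456) = 16. At each level, the problem size is divided by 6, so it takes 16 divisions to reduce to a base case of size 1. The algorithm makes 4 recursive calls at each level.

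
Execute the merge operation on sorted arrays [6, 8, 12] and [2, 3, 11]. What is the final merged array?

Merging process:

Compare 6 vs 2: take 2 from right. Merged: [2]
Compare 6 vs 3: take 3 from right. Merged: [2, 3]
Compare 6 vs 11: take 6 from left. Merged: [2, 3, 6]
Compare 8 vs 11: take 8 from left. Merged: [2, 3, 6, 8]
Compare 12 vs 11: take 11 from right. Merged: [2, 3, 6, 8, 11]
Append remaining from left: [12]. Merged: [2, 3, 6, 8, 11, 12]

Final merged array: [2, 3, 6, 8, 11, 12]
Total comparisons: 5

The merged array is [2, 3, 6, 8, 11, 12], requiring 5 comparisons. The merge step runs in O(n) time where n is the total number of elements.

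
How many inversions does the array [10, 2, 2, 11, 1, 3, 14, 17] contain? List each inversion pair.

Finding inversions in [10, 2, 2, 11, 1, 3, 14, 17]:

(0, 1): arr[0]=10 > arr[1]=2
(0, 2): arr[0]=10 > arr[2]=2
(0, 4): arr[0]=10 > arr[4]=1
(0, 5): arr[0]=10 > arr[5]=3
(1, 4): arr[1]=2 > arr[4]=1
(2, 4): arr[2]=2 > arr[4]=1
(3, 4): arr[3]=11 > arr[4]=1
(3, 5): arr[3]=11 > arr[5]=3

Total inversions: 8

The array has 8 inversion(s): (0,1), (0,2), (0,4), (0,5), (1,4), (2,4), (3,4), (3,5). Each pair (i,j) satisfies i < j and arr[i] > arr[j].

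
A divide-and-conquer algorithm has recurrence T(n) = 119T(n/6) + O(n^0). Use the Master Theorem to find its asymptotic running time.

Master Theorem for T(n) = 119T(n/6) + O(n^0):

a = 119, b = 6, c = 0
log_b(a) = log_6(119) = 2.6673

Case 1: c = 0 < log_6(119) = 2.6673
T(n) = O(n^(log_6 119))

For T(n) = 119T(n/6) + O(n^0): log_6(119) = 2.6673. This is Case 1 of the Master Theorem (c < log_b(a), work dominated by leaves), giving O(n^(log_6 119)).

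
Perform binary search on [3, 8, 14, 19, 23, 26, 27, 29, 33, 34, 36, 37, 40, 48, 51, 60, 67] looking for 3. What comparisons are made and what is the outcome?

Binary search for 3 in [3, 8, 14, 19, 23, 26, 27, 29, 33, 34, 36, 37, 40, 48, 51, 60, 67]:

lo=0, hi=16, mid=8, arr[mid]=33 -> 33 > 3, search left half
lo=0, hi=7, mid=3, arr[mid]=19 -> 19 > 3, search left half
lo=0, hi=2, mid=1, arr[mid]=8 -> 8 > 3, search left half
lo=0, hi=0, mid=0, arr[mid]=3 -> Found target at index 0!

Binary search finds 3 at index 0 after 4 comparisons. The search repeatedly halves the search space by comparing with the middle element.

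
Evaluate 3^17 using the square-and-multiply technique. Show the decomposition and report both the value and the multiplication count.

Computing 3^17 by squaring (build up from 3^1; each line after the first costs one multiplication):

3^1 = 3
3^2 = (3^1)^2 = 3^2 = 9
3^4 = (3^2)^2 = 9^2 = 81
3^8 = (3^4)^2 = 81^2 = 6561
3^16 = (3^8)^2 = 6561^2 = 43046721
3^17 = 3 * 3^16 = 3 * 43046721 = 129140163

Result: 129140163
Multiplications needed: 5 (5 lines after 3^1)

3^17 = 129140163. Using exponentiation by squaring, this requires 5 multiplications. The key idea: if the exponent is even, square the half-power; if odd, multiply by the base once.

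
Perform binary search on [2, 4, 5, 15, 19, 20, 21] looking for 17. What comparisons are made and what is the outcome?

Binary search for 17 in [2, 4, 5, 15, 19, 20, 21]:

lo=0, hi=6, mid=3, arr[mid]=15 -> 15 < 17, search right half
lo=4, hi=6, mid=5, arr[mid]=20 -> 20 > 17, search left half
lo=4, hi=4, mid=4, arr[mid]=19 -> 19 > 17, search left half
lo=4 > hi=3, target 17 not found

Binary search determines that 17 is not in the array after 3 comparisons. The search space was exhausted without finding the target.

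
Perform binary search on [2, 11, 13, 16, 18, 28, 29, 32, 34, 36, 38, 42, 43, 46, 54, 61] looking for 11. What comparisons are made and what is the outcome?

Binary search for 11 in [2, 11, 13, 16, 18, 28, 29, 32, 34, 36, 38, 42, 43, 46, 54, 61]:

lo=0, hi=15, mid=7, arr[mid]=32 -> 32 > 11, search left half
lo=0, hi=6, mid=3, arr[mid]=16 -> 16 > 11, search left half
lo=0, hi=2, mid=1, arr[mid]=11 -> Found target at index 1!

Binary search finds 11 at index 1 after 3 comparisons. The search repeatedly halves the search space by comparing with the middle element.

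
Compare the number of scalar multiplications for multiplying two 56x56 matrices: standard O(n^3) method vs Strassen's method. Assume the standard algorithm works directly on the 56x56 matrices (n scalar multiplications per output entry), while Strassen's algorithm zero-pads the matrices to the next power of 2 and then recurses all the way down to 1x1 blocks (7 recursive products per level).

Matrix multiplication for 56x56 matrices:

Strassen's algorithm requires power-of-2 dimensions. Pad 56x56 to 64x64 (next power of 2).

Standard algorithm: 56^3 = 175616 multiplications
Strassen's algorithm: 7^(log2(64)) = 7^6 = 117649 multiplications
Savings: 175616 - 117649 = 57967 multiplications

Standard: 175616 multiplications (56^3). Strassen: 117649 multiplications (7^6, after padding to 64x64). Strassen reduces 8 recursive multiplications to 7 at each level.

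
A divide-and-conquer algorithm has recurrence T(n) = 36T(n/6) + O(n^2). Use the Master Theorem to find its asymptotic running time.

Master Theorem for T(n) = 36T(n/6) + O(n^2):

a = 36, b = 6, c = 2
log_b(a) = log_6(36) = 2.0000

Case 2: c = 2 = log_6(36) = 2.0000
T(n) = O(n^2 log n) = O(n^2 log n)

For T(n) = 36T(n/6) + O(n^2): log_6(36) = 2.0000. This is Case 2 of the Master Theorem (c = log_b(a), equal work at all levels), giving O(n^2 log n).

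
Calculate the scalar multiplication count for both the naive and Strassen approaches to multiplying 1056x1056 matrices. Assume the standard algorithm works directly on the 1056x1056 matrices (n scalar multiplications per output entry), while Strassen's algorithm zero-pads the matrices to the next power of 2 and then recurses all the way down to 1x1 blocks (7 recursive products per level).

Matrix multiplication for 1056x1056 matrices:

Strassen's algorithm requires power-of-2 dimensions. Pad 1056x1056 to 2048x2048 (next power of 2).

Standard algorithm: 1056^3 = 1177583616 multiplications
Strassen's algorithm: 7^(log2(2048)) = 7^11 = 1977326743 multiplications
Difference: 1177583616 - 1977326743 = -799743127 (Strassen uses MORE here due to padding overhead — for small or just-over-power-of-2 n, padding can outweigh the per-level savings)

Standard: 1177583616 multiplications (1056^3). Strassen: 1977326743 multiplications (7^11, after padding to 2048x2048). Strassen reduces 8 recursive multiplications to 7 at each level.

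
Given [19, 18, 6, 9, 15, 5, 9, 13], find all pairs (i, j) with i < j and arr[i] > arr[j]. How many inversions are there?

Finding inversions in [19, 18, 6, 9, 15, 5, 9, 13]:

(0, 1): arr[0]=19 > arr[1]=18
(0, 2): arr[0]=19 > arr[2]=6
(0, 3): arr[0]=19 > arr[3]=9
(0, 4): arr[0]=19 > arr[4]=15
(0, 5): arr[0]=19 > arr[5]=5
(0, 6): arr[0]=19 > arr[6]=9
(0, 7): arr[0]=19 > arr[7]=13
(1, 2): arr[1]=18 > arr[2]=6
(1, 3): arr[1]=18 > arr[3]=9
(1, 4): arr[1]=18 > arr[4]=15
(1, 5): arr[1]=18 > arr[5]=5
(1, 6): arr[1]=18 > arr[6]=9
(1, 7): arr[1]=18 > arr[7]=13
(2, 5): arr[2]=6 > arr[5]=5
(3, 5): arr[3]=9 > arr[5]=5
(4, 5): arr[4]=15 > arr[5]=5
(4, 6): arr[4]=15 > arr[6]=9
(4, 7): arr[4]=15 > arr[7]=13

Total inversions: 18

The array has 18 inversion(s): (0,1), (0,2), (0,3), (0,4), (0,5), (0,6), (0,7), (1,2), (1,3), (1,4), (1,5), (1,6), (1,7), (2,5), (3,5), (4,5), (4,6), (4,7). Each pair (i,j) satisfies i < j and arr[i] > arr[j].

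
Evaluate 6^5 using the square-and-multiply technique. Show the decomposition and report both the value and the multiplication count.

Computing 6^5 by squaring (build up from 6^1; each line after the first costs one multiplication):

6^1 = 6
6^2 = (6^1)^2 = 6^2 = 36
6^4 = (6^2)^2 = 36^2 = 1296
6^5 = 6 * 6^4 = 6 * 1296 = 7776

Result: 7776
Multiplications needed: 3 (3 lines after 6^1)

6^5 = 7776. Using exponentiation by squaring, this requires 3 multiplications. The key idea: if the exponent is even, square the half-power; if odd, multiply by the base once.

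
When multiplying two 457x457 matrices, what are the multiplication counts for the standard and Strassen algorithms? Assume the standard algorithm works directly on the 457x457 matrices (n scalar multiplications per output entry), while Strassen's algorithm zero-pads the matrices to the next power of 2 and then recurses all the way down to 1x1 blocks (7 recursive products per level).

Matrix multiplication for 457x457 matrices:

Strassen's algorithm requires power-of-2 dimensions. Pad 457x457 to 512x512 (next power of 2).

Standard algorithm: 457^3 = 95443993 multiplications
Strassen's algorithm: 7^(log2(512)) = 7^9 = 40353607 multiplications
Savings: 95443993 - 40353607 = 55090386 multiplications

Standard: 95443993 multiplications (457^3). Strassen: 40353607 multiplications (7^9, after padding to 512x512). Strassen reduces 8 recursive multiplications to 7 at each level.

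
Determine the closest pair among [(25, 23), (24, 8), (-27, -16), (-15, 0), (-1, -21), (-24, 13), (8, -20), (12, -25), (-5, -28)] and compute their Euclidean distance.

Computing all pairwise distances among 9 points:

d((25, 23), (24, 8)) = 15.0333
d((25, 23), (-27, -16)) = 65.0
d((25, 23), (-15, 0)) = 46.1411
d((25, 23), (-1, -21)) = 51.1077
d((25, 23), (-24, 13)) = 50.01
d((25, 23), (8, -20)) = 46.2385
d((25, 23), (12, -25)) = 49.7293
d((25, 23), (-5, -28)) = 59.1692
d((24, 8), (-27, -16)) = 56.3649
d((24, 8), (-15, 0)) = 39.8121
d((24, 8), (-1, -21)) = 38.2884
d((24, 8), (-24, 13)) = 48.2597
d((24, 8), (8, -20)) = 32.249
d((24, 8), (12, -25)) = 35.1141
d((24, 8), (-5, -28)) = 46.2277
d((-27, -16), (-15, 0)) = 20.0
d((-27, -16), (-1, -21)) = 26.4764
d((-27, -16), (-24, 13)) = 29.1548
d((-27, -16), (8, -20)) = 35.2278
d((-27, -16), (12, -25)) = 40.025
d((-27, -16), (-5, -28)) = 25.0599
d((-15, 0), (-1, -21)) = 25.2389
d((-15, 0), (-24, 13)) = 15.8114
d((-15, 0), (8, -20)) = 30.4795
d((-15, 0), (12, -25)) = 36.7967
d((-15, 0), (-5, -28)) = 29.7321
d((-1, -21), (-24, 13)) = 41.0488
d((-1, -21), (8, -20)) = 9.0554
d((-1, -21), (12, -25)) = 13.6015
d((-1, -21), (-5, -28)) = 8.0623
d((-24, 13), (8, -20)) = 45.9674
d((-24, 13), (12, -25)) = 52.345
d((-24, 13), (-5, -28)) = 45.1885
d((8, -20), (12, -25)) = 6.4031 <-- minimum
d((8, -20), (-5, -28)) = 15.2643
d((12, -25), (-5, -28)) = 17.2627

Closest pair: (8, -20) and (12, -25) with distance 6.4031

The closest pair is (8, -20) and (12, -25) with Euclidean distance 6.4031. For 9 points, brute-force pairwise comparison is shown above. For large n, the divide-and-conquer algorithm (sort by x, recurse on halves, check the dividing strip) achieves O(n log n).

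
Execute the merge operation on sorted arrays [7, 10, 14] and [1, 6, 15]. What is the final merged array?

Merging process:

Compare 7 vs 1: take 1 from right. Merged: [1]
Compare 7 vs 6: take 6 from right. Merged: [1, 6]
Compare 7 vs 15: take 7 from left. Merged: [1, 6, 7]
Compare 10 vs 15: take 10 from left. Merged: [1, 6, 7, 10]
Compare 14 vs 15: take 14 from left. Merged: [1, 6, 7, 10, 14]
Append remaining from right: [15]. Merged: [1, 6, 7, 10, 14, 15]

Final merged array: [1, 6, 7, 10, 14, 15]
Total comparisons: 5

The merged array is [1, 6, 7, 10, 14, 15], requiring 5 comparisons. The merge step runs in O(n) time where n is the total number of elements.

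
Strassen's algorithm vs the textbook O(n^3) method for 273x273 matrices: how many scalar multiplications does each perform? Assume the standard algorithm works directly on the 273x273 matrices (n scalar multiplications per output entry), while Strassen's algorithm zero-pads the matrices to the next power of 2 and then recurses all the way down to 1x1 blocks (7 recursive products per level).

Matrix multiplication for 273x273 matrices:

Strassen's algorithm requires power-of-2 dimensions. Pad 273x273 to 512x512 (next power of 2).

Standard algorithm: 273^3 = 20346417 multiplications
Strassen's algorithm: 7^(log2(512)) = 7^9 = 40353607 multiplications
Difference: 20346417 - 40353607 = -20007190 (Strassen uses MORE here due to padding overhead — for small or just-over-power-of-2 n, padding can outweigh the per-level savings)

Standard: 20346417 multiplications (273^3). Strassen: 40353607 multiplications (7^9, after padding to 512x512). Strassen reduces 8 recursive multiplications to 7 at each level.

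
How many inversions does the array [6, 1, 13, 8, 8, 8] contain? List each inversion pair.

Finding inversions in [6, 1, 13, 8, 8, 8]:

(0, 1): arr[0]=6 > arr[1]=1
(2, 3): arr[2]=13 > arr[3]=8
(2, 4): arr[2]=13 > arr[4]=8
(2, 5): arr[2]=13 > arr[5]=8

Total inversions: 4

The array has 4 inversion(s): (0,1), (2,3), (2,4), (2,5). Each pair (i,j) satisfies i < j and arr[i] > arr[j].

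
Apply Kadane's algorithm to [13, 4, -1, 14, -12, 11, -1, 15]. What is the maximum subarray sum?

Using Kadane's algorithm on [13, 4, -1, 14, -12, 11, -1, 15]:

Scanning through the array:
Position 1 (value 4): max_ending_here = 17, max_so_far = 17
Position 2 (value -1): max_ending_here = 16, max_so_far = 17
Position 3 (value 14): max_ending_here = 30, max_so_far = 30
Position 4 (value -12): max_ending_here = 18, max_so_far = 30
Position 5 (value 11): max_ending_here = 29, max_so_far = 30
Position 6 (value -1): max_ending_here = 28, max_so_far = 30
Position 7 (value 15): max_ending_here = 43, max_so_far = 43

Maximum subarray: [13, 4, -1, 14, -12, 11, -1, 15]
Maximum sum: 43

The maximum subarray is [13, 4, -1, 14, -12, 11, -1, 15] with sum 43. This subarray runs from index 0 to index 7.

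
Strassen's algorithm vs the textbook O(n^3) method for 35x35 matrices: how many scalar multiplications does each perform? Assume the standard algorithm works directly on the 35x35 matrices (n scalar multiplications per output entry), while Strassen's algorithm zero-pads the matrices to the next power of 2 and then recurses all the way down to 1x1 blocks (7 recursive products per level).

Matrix multiplication for 35x35 matrices:

Strassen's algorithm requires power-of-2 dimensions. Pad 35x35 to 64x64 (next power of 2).

Standard algorithm: 35^3 = 42875 multiplications
Strassen's algorithm: 7^(log2(64)) = 7^6 = 117649 multiplications
Difference: 42875 - 117649 = -74774 (Strassen uses MORE here due to padding overhead — for small or just-over-power-of-2 n, padding can outweigh the per-level savings)

Standard: 42875 multiplications (35^3). Strassen: 117649 multiplications (7^6, after padding to 64x64). Strassen reduces 8 recursive multiplications to 7 at each level.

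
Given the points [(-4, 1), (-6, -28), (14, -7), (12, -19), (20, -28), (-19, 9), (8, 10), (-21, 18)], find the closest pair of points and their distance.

Computing all pairwise distances among 8 points:

d((-4, 1), (-6, -28)) = 29.0689
d((-4, 1), (14, -7)) = 19.6977
d((-4, 1), (12, -19)) = 25.6125
d((-4, 1), (20, -28)) = 37.6431
d((-4, 1), (-19, 9)) = 17.0
d((-4, 1), (8, 10)) = 15.0
d((-4, 1), (-21, 18)) = 24.0416
d((-6, -28), (14, -7)) = 29.0
d((-6, -28), (12, -19)) = 20.1246
d((-6, -28), (20, -28)) = 26.0
d((-6, -28), (-19, 9)) = 39.2173
d((-6, -28), (8, 10)) = 40.4969
d((-6, -28), (-21, 18)) = 48.3839
d((14, -7), (12, -19)) = 12.1655
d((14, -7), (20, -28)) = 21.8403
d((14, -7), (-19, 9)) = 36.6742
d((14, -7), (8, 10)) = 18.0278
d((14, -7), (-21, 18)) = 43.0116
d((12, -19), (20, -28)) = 12.0416
d((12, -19), (-19, 9)) = 41.7732
d((12, -19), (8, 10)) = 29.2746
d((12, -19), (-21, 18)) = 49.5782
d((20, -28), (-19, 9)) = 53.7587
d((20, -28), (8, 10)) = 39.8497
d((20, -28), (-21, 18)) = 61.6198
d((-19, 9), (8, 10)) = 27.0185
d((-19, 9), (-21, 18)) = 9.2195 <-- minimum
d((8, 10), (-21, 18)) = 30.0832

Closest pair: (-19, 9) and (-21, 18) with distance 9.2195

The closest pair is (-19, 9) and (-21, 18) with Euclidean distance 9.2195. For 8 points, brute-force pairwise comparison is shown above. For large n, the divide-and-conquer algorithm (sort by x, recurse on halves, check the dividing strip) achieves O(n log n).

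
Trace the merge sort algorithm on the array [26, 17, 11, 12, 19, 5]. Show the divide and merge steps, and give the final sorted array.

Merge sort trace:

Split: [26, 17, 11, 12, 19, 5] -> [26, 17, 11] and [12, 19, 5]
  Split: [26, 17, 11] -> [26] and [17, 11]
    Split: [17, 11] -> [17] and [11]
    Merge: [17] + [11] -> [11, 17]
  Merge: [26] + [11, 17] -> [11, 17, 26]
  Split: [12, 19, 5] -> [12] and [19, 5]
    Split: [19, 5] -> [19] and [5]
    Merge: [19] + [5] -> [5, 19]
  Merge: [12] + [5, 19] -> [5, 12, 19]
Merge: [11, 17, 26] + [5, 12, 19] -> [5, 11, 12, 17, 19, 26]

Final sorted array: [5, 11, 12, 17, 19, 26]

The merge sort proceeds by recursively splitting the array and merging sorted halves.
After all merges, the sorted array is [5, 11, 12, 17, 19, 26].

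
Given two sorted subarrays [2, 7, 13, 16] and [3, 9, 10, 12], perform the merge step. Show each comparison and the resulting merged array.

Merging process:

Compare 2 vs 3: take 2 from left. Merged: [2]
Compare 7 vs 3: take 3 from right. Merged: [2, 3]
Compare 7 vs 9: take 7 from left. Merged: [2, 3, 7]
Compare 13 vs 9: take 9 from right. Merged: [2, 3, 7, 9]
Compare 13 vs 10: take 10 from right. Merged: [2, 3, 7, 9, 10]
Compare 13 vs 12: take 12 from right. Merged: [2, 3, 7, 9, 10, 12]
Append remaining from left: [13, 16]. Merged: [2, 3, 7, 9, 10, 12, 13, 16]

Final merged array: [2, 3, 7, 9, 10, 12, 13, 16]
Total comparisons: 6

The merged array is [2, 3, 7, 9, 10, 12, 13, 16], requiring 6 comparisons. The merge step runs in O(n) time where n is the total number of elements.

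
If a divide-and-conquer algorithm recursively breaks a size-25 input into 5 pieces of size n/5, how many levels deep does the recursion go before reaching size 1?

For divide and conquer with division factor 5:

Problem sizes at each level:
Level 0: 25
Level 1: 5
Level 2: 1

The root is level 0 and the size-1 base case is level 2 (the tree spans levels 0 through 2, i.e. 3 levels counting the root), so the depth is the number of divisions: log_5(25) = 2

The recursion tree depth is log_5(25) = 2. At each level, the problem size is divided by 5, so it takes 2 divisions to reduce to a base case of size 1. The algorithm makes 5 recursive calls at each level.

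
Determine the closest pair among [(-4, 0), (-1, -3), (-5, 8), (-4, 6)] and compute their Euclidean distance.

Computing all pairwise distances among 4 points:

d((-4, 0), (-1, -3)) = 4.2426
d((-4, 0), (-5, 8)) = 8.0623
d((-4, 0), (-4, 6)) = 6.0
d((-1, -3), (-5, 8)) = 11.7047
d((-1, -3), (-4, 6)) = 9.4868
d((-5, 8), (-4, 6)) = 2.2361 <-- minimum

Closest pair: (-5, 8) and (-4, 6) with distance 2.2361

The closest pair is (-5, 8) and (-4, 6) with Euclidean distance 2.2361. For 4 points, brute-force pairwise comparison is shown above. For large n, the divide-and-conquer algorithm (sort by x, recurse on halves, check the dividing strip) achieves O(n log n).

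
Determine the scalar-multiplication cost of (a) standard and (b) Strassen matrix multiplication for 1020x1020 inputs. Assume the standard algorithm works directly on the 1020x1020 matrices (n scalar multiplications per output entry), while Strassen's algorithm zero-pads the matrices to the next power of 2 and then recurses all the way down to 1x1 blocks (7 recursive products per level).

Matrix multiplication for 1020x1020 matrices:

Strassen's algorithm requires power-of-2 dimensions. Pad 1020x1020 to 1024x1024 (next power of 2).

Standard algorithm: 1020^3 = 1061208000 multiplications
Strassen's algorithm: 7^(log2(1024)) = 7^10 = 282475249 multiplications
Savings: 1061208000 - 282475249 = 778732751 multiplications

Standard: 1061208000 multiplications (1020^3). Strassen: 282475249 multiplications (7^10, after padding to 1024x1024). Strassen reduces 8 recursive multiplications to 7 at each level.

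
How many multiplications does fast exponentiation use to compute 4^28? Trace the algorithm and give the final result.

Computing 4^28 by squaring (build up from 4^1; each line after the first costs one multiplication):

4^1 = 4
4^2 = (4^1)^2 = 4^2 = 16
4^3 = 4 * 4^2 = 4 * 16 = 64
4^6 = (4^3)^2 = 64^2 = 4096
4^7 = 4 * 4^6 = 4 * 4096 = 16384
4^14 = (4^7)^2 = 16384^2 = 268435456
4^28 = (4^14)^2 = 268435456^2 = 72057594037927936

Result: 72057594037927936
Multiplications needed: 6 (6 lines after 4^1)

4^28 = 72057594037927936. Using exponentiation by squaring, this requires 6 multiplications. The key idea: if the exponent is even, square the half-power; if odd, multiply by the base once.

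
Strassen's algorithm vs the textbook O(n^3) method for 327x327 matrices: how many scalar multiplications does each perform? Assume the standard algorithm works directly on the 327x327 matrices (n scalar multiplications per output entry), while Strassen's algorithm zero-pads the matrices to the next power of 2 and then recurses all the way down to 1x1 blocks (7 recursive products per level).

Matrix multiplication for 327x327 matrices:

Strassen's algorithm requires power-of-2 dimensions. Pad 327x327 to 512x512 (next power of 2).

Standard algorithm: 327^3 = 34965783 multiplications
Strassen's algorithm: 7^(log2(512)) = 7^9 = 40353607 multiplications
Difference: 34965783 - 40353607 = -5387824 (Strassen uses MORE here due to padding overhead — for small or just-over-power-of-2 n, padding can outweigh the per-level savings)

Standard: 34965783 multiplications (327^3). Strassen: 40353607 multiplications (7^9, after padding to 512x512). Strassen reduces 8 recursive multiplications to 7 at each level.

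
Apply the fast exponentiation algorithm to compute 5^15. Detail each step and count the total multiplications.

Computing 5^15 by squaring (build up from 5^1; each line after the first costs one multiplication):

5^1 = 5
5^2 = (5^1)^2 = 5^2 = 25
5^3 = 5 * 5^2 = 5 * 25 = 125
5^6 = (5^3)^2 = 125^2 = 15625
5^7 = 5 * 5^6 = 5 * 15625 = 78125
5^14 = (5^7)^2 = 78125^2 = 6103515625
5^15 = 5 * 5^14 = 5 * 6103515625 = 30517578125

Result: 30517578125
Multiplications needed: 6 (6 lines after 5^1)

5^15 = 30517578125. Using exponentiation by squaring, this requires 6 multiplications. The key idea: if the exponent is even, square the half-power; if odd, multiply by the base once.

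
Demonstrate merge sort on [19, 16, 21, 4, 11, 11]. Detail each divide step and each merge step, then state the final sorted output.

Merge sort trace:

Split: [19, 16, 21, 4, 11, 11] -> [19, 16, 21] and [4, 11, 11]
  Split: [19, 16, 21] -> [19] and [16, 21]
    Split: [16, 21] -> [16] and [21]
    Merge: [16] + [21] -> [16, 21]
  Merge: [19] + [16, 21] -> [16, 19, 21]
  Split: [4, 11, 11] -> [4] and [11, 11]
    Split: [11, 11] -> [11] and [11]
    Merge: [11] + [11] -> [11, 11]
  Merge: [4] + [11, 11] -> [4, 11, 11]
Merge: [16, 19, 21] + [4, 11, 11] -> [4, 11, 11, 16, 19, 21]

Final sorted array: [4, 11, 11, 16, 19, 21]

The merge sort proceeds by recursively splitting the array and merging sorted halves.
After all merges, the sorted array is [4, 11, 11, 16, 19, 21].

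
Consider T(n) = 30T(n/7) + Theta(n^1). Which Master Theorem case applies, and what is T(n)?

Master Theorem for T(n) = 30T(n/7) + O(n^1):

a = 30, b = 7, c = 1
log_b(a) = log_7(30) = 1.7479

Case 1: c = 1 < log_7(30) = 1.7479
T(n) = O(n^(log_7 30))

For T(n) = 30T(n/7) + O(n^1): log_7(30) = 1.7479. This is Case 1 of the Master Theorem (c < log_b(a), work dominated by leaves), giving O(n^(log_7 30)).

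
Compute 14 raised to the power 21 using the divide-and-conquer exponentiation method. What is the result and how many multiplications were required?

Computing 14^21 by squaring (build up from 14^1; each line after the first costs one multiplication):

14^1 = 14
14^2 = (14^1)^2 = 14^2 = 196
14^4 = (14^2)^2 = 196^2 = 38416
14^5 = 14 * 14^4 = 14 * 38416 = 537824
14^10 = (14^5)^2 = 537824^2 = 289254654976
14^20 = (14^10)^2 = 289254654976^2 = 83668255425284801560576
14^21 = 14 * 14^20 = 14 * 83668255425284801560576 = 1171355575953987221848064

Result: 1171355575953987221848064
Multiplications needed: 6 (6 lines after 14^1)

14^21 = 1171355575953987221848064. Using exponentiation by squaring, this requires 6 multiplications. The key idea: if the exponent is even, square the half-power; if odd, multiply by the base once.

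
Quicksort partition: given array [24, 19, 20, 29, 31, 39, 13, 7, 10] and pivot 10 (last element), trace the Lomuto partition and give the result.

Lomuto partition with pivot = 10:

Initial array: [24, 19, 20, 29, 31, 39, 13, 7, 10]

arr[0]=24 > 10: no swap
arr[1]=19 > 10: no swap
arr[2]=20 > 10: no swap
arr[3]=29 > 10: no swap
arr[4]=31 > 10: no swap
arr[5]=39 > 10: no swap
arr[6]=13 > 10: no swap
arr[7]=7 <= 10: swap with position 0, array becomes [7, 19, 20, 29, 31, 39, 13, 24, 10]

Place pivot at position 1: [7, 10, 20, 29, 31, 39, 13, 24, 19]
Pivot position: 1

After partitioning with pivot 10, the array becomes [7, 10, 20, 29, 31, 39, 13, 24, 19]. The pivot is placed at index 1. All elements to the left of the pivot are <= 10, and all elements to the right are > 10.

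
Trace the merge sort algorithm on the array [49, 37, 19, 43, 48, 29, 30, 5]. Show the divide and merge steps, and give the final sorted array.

Merge sort trace:

Split: [49, 37, 19, 43, 48, 29, 30, 5] -> [49, 37, 19, 43] and [48, 29, 30, 5]
  Split: [49, 37, 19, 43] -> [49, 37] and [19, 43]
    Split: [49, 37] -> [49] and [37]
    Merge: [49] + [37] -> [37, 49]
    Split: [19, 43] -> [19] and [43]
    Merge: [19] + [43] -> [19, 43]
  Merge: [37, 49] + [19, 43] -> [19, 37, 43, 49]
  Split: [48, 29, 30, 5] -> [48, 29] and [30, 5]
    Split: [48, 29] -> [48] and [29]
    Merge: [48] + [29] -> [29, 48]
    Split: [30, 5] -> [30] and [5]
    Merge: [30] + [5] -> [5, 30]
  Merge: [29, 48] + [5, 30] -> [5, 29, 30, 48]
Merge: [19, 37, 43, 49] + [5, 29, 30, 48] -> [5, 19, 29, 30, 37, 43, 48, 49]

Final sorted array: [5, 19, 29, 30, 37, 43, 48, 49]

The merge sort proceeds by recursively splitting the array and merging sorted halves.
After all merges, the sorted array is [5, 19, 29, 30, 37, 43, 48, 49].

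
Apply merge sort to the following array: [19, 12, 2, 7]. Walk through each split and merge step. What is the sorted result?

Merge sort trace:

Split: [19, 12, 2, 7] -> [19, 12] and [2, 7]
  Split: [19, 12] -> [19] and [12]
  Merge: [19] + [12] -> [12, 19]
  Split: [2, 7] -> [2] and [7]
  Merge: [2] + [7] -> [2, 7]
Merge: [12, 19] + [2, 7] -> [2, 7, 12, 19]

Final sorted array: [2, 7, 12, 19]

The merge sort proceeds by recursively splitting the array and merging sorted halves.
After all merges, the sorted array is [2, 7, 12, 19].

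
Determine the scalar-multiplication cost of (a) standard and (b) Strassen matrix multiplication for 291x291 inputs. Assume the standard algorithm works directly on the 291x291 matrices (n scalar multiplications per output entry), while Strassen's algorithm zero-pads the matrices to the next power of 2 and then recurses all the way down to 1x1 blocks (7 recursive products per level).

Matrix multiplication for 291x291 matrices:

Strassen's algorithm requires power-of-2 dimensions. Pad 291x291 to 512x512 (next power of 2).

Standard algorithm: 291^3 = 24642171 multiplications
Strassen's algorithm: 7^(log2(512)) = 7^9 = 40353607 multiplications
Difference: 24642171 - 40353607 = -15711436 (Strassen uses MORE here due to padding overhead — for small or just-over-power-of-2 n, padding can outweigh the per-level savings)

Standard: 24642171 multiplications (291^3). Strassen: 40353607 multiplications (7^9, after padding to 512x512). Strassen reduces 8 recursive multiplications to 7 at each level.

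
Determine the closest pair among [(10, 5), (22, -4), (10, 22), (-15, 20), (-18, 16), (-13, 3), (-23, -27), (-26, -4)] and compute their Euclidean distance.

Computing all pairwise distances among 8 points:

d((10, 5), (22, -4)) = 15.0
d((10, 5), (10, 22)) = 17.0
d((10, 5), (-15, 20)) = 29.1548
d((10, 5), (-18, 16)) = 30.0832
d((10, 5), (-13, 3)) = 23.0868
d((10, 5), (-23, -27)) = 45.9674
d((10, 5), (-26, -4)) = 37.108
d((22, -4), (10, 22)) = 28.6356
d((22, -4), (-15, 20)) = 44.1022
d((22, -4), (-18, 16)) = 44.7214
d((22, -4), (-13, 3)) = 35.6931
d((22, -4), (-23, -27)) = 50.5371
d((22, -4), (-26, -4)) = 48.0
d((10, 22), (-15, 20)) = 25.0799
d((10, 22), (-18, 16)) = 28.6356
d((10, 22), (-13, 3)) = 29.8329
d((10, 22), (-23, -27)) = 59.0762
d((10, 22), (-26, -4)) = 44.4072
d((-15, 20), (-18, 16)) = 5.0 <-- minimum
d((-15, 20), (-13, 3)) = 17.1172
d((-15, 20), (-23, -27)) = 47.676
d((-15, 20), (-26, -4)) = 26.4008
d((-18, 16), (-13, 3)) = 13.9284
d((-18, 16), (-23, -27)) = 43.2897
d((-18, 16), (-26, -4)) = 21.5407
d((-13, 3), (-23, -27)) = 31.6228
d((-13, 3), (-26, -4)) = 14.7648
d((-23, -27), (-26, -4)) = 23.1948

Closest pair: (-15, 20) and (-18, 16) with distance 5.0

The closest pair is (-15, 20) and (-18, 16) with Euclidean distance 5.0. For 8 points, brute-force pairwise comparison is shown above. For large n, the divide-and-conquer algorithm (sort by x, recurse on halves, check the dividing strip) achieves O(n log n).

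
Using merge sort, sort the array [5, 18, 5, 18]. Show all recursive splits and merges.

Merge sort trace:

Split: [5, 18, 5, 18] -> [5, 18] and [5, 18]
  Split: [5, 18] -> [5] and [18]
  Merge: [5] + [18] -> [5, 18]
  Split: [5, 18] -> [5] and [18]
  Merge: [5] + [18] -> [5, 18]
Merge: [5, 18] + [5, 18] -> [5, 5, 18, 18]

Final sorted array: [5, 5, 18, 18]

The merge sort proceeds by recursively splitting the array and merging sorted halves.
After all merges, the sorted array is [5, 5, 18, 18].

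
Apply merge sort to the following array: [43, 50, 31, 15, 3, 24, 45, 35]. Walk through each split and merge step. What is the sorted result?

Merge sort trace:

Split: [43, 50, 31, 15, 3, 24, 45, 35] -> [43, 50, 31, 15] and [3, 24, 45, 35]
  Split: [43, 50, 31, 15] -> [43, 50] and [31, 15]
    Split: [43, 50] -> [43] and [50]
    Merge: [43] + [50] -> [43, 50]
    Split: [31, 15] -> [31] and [15]
    Merge: [31] + [15] -> [15, 31]
  Merge: [43, 50] + [15, 31] -> [15, 31, 43, 50]
  Split: [3, 24, 45, 35] -> [3, 24] and [45, 35]
    Split: [3, 24] -> [3] and [24]
    Merge: [3] + [24] -> [3, 24]
    Split: [45, 35] -> [45] and [35]
    Merge: [45] + [35] -> [35, 45]
  Merge: [3, 24] + [35, 45] -> [3, 24, 35, 45]
Merge: [15, 31, 43, 50] + [3, 24, 35, 45] -> [3, 15, 24, 31, 35, 43, 45, 50]

Final sorted array: [3, 15, 24, 31, 35, 43, 45, 50]

The merge sort proceeds by recursively splitting the array and merging sorted halves.
After all merges, the sorted array is [3, 15, 24, 31, 35, 43, 45, 50].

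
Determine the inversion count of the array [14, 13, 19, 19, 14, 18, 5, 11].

Finding inversions in [14, 13, 19, 19, 14, 18, 5, 11]:

(0, 1): arr[0]=14 > arr[1]=13
(0, 6): arr[0]=14 > arr[6]=5
(0, 7): arr[0]=14 > arr[7]=11
(1, 6): arr[1]=13 > arr[6]=5
(1, 7): arr[1]=13 > arr[7]=11
(2, 4): arr[2]=19 > arr[4]=14
(2, 5): arr[2]=19 > arr[5]=18
(2, 6): arr[2]=19 > arr[6]=5
(2, 7): arr[2]=19 > arr[7]=11
(3, 4): arr[3]=19 > arr[4]=14
(3, 5): arr[3]=19 > arr[5]=18
(3, 6): arr[3]=19 > arr[6]=5
(3, 7): arr[3]=19 > arr[7]=11
(4, 6): arr[4]=14 > arr[6]=5
(4, 7): arr[4]=14 > arr[7]=11
(5, 6): arr[5]=18 > arr[6]=5
(5, 7): arr[5]=18 > arr[7]=11

Total inversions: 17

The array has 17 inversion(s): (0,1), (0,6), (0,7), (1,6), (1,7), (2,4), (2,5), (2,6), (2,7), (3,4), (3,5), (3,6), (3,7), (4,6), (4,7), (5,6), (5,7). Each pair (i,j) satisfies i < j and arr[i] > arr[j].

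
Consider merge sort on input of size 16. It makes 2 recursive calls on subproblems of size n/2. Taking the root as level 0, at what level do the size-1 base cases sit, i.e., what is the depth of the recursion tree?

For divide and conquer with division factor 2:

Problem sizes at each level:
Level 0: 16
Level 1: 8
Level 2: 4
Level 3: 2
Level 4: 1

The root is level 0 and the size-1 base case is level 4 (the tree spans levels 0 through 4, i.e. 5 levels counting the root), so the depth is the number of divisions: log_2(16) = 4

The recursion tree depth is log_2(16) = 4. At each level, the problem size is divided by 2, so it takes 4 divisions to reduce to a base case of size 1. The algorithm makes 2 recursive calls at each level.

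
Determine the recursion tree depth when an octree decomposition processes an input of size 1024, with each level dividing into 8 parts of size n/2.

For divide and conquer with division factor 2:

Problem sizes at each level:
Level 0: 1024
Level 1: 512
Level 2: 256
Level 3: 128
Level 4: 64
Level 5: 32
Level 6: 16
Level 7: 8
Level 8: 4
Level 9: 2
Level 10: 1

The root is level 0 and the size-1 base case is level 10 (the tree spans levels 0 through 10, i.e. 11 levels counting the root), so the depth is the number of divisions: log_2(1024) = 10

The recursion tree depth is log_2(1024) = 10. At each level, the problem size is divided by 2, so it takes 10 divisions to reduce to a base case of size 1. The algorithm makes 8 recursive calls at each level.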